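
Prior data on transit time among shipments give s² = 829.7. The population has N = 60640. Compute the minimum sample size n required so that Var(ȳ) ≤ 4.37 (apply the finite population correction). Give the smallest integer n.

190

Without fpc, n₀ = s²/D = 829.7/4.37 = 189.8627.
With fpc, (1 − n/N)·s²/n ≤ D requires n ≥ n₀/(1 + n₀/N) = 189.8627/(1 + 189.8627/60640) = 189.2701.
Rounding up, n = 190.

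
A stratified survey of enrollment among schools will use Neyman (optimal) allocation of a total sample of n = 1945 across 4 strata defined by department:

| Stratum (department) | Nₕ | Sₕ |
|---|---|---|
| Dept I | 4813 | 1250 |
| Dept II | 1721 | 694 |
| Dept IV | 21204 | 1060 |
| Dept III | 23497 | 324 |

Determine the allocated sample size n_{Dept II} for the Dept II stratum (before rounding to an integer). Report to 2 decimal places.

Neyman allocation: nₕ = n·NₕSₕ / Σⱼ NⱼSⱼ.
Σ NⱼSⱼ = 4813·1250 + 1721·694 + 21204·1060 + 23497·324 = 3.7299892 × 10^7.
n_{Dept II} = 1945·1721·694 / (3.7299892 × 10^7) = 62.28.

62.28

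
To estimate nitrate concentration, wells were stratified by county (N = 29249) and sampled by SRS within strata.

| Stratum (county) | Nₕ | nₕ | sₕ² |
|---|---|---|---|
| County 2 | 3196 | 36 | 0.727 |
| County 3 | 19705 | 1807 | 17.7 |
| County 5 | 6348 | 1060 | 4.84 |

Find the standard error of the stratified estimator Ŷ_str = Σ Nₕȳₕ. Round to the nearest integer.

Var(Ŷ_str) = Σₕ Nₕ²(1 − fₕ)sₕ²/nₕ.
County 2: 3196²·(1 − 36/3196)·0.727/36 = 203950.96.
County 3: 19705²·(1 − 1807/19705)·17.7/1807 = 3.4545864 × 10^6.
County 5: 6348²·(1 − 1060/6348)·4.84/1060 = 153273.78.
Sum = 3.8118111 × 10^6.
SE = √(3.8118111 × 10^6) = 1952.

1952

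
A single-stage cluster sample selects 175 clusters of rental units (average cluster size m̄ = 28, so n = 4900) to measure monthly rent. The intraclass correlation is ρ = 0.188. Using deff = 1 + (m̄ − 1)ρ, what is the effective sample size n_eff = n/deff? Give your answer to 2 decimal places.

806.45

deff = 1 + (28 − 1)·0.188 = 1 + 5.076 = 6.076.
n_eff = 4900 / 6.076 = 806.45.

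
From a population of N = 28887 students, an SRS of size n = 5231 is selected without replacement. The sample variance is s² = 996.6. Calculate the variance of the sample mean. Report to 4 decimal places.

Under SRS without replacement, Var(ȳ) = (1 − f)·s²/n with f = n/N = 5231/28887 = 0.18108492.
Var(ȳ) = (1 − 0.18108492)·996.6/5231 = 0.81891508·0.19051807 = 0.15601812.

0.1560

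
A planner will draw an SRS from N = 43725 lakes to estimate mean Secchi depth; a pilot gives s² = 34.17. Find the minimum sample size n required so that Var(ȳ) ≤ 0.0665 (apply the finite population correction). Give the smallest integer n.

Without fpc, n₀ = s²/D = 34.17/0.0665 = 513.8346.
With fpc, (1 − n/N)·s²/n ≤ D requires n ≥ n₀/(1 + n₀/N) = 513.8346/(1 + 513.8346/43725) = 507.8664.
Rounding up, n = 508.

508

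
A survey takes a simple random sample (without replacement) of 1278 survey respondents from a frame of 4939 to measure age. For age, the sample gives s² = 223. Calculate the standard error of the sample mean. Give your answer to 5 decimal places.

Under SRS without replacement, Var(ȳ) = (1 − f)·s²/n with f = n/N = 1278/4939 = 0.25875683.
Var(ȳ) = (1 − 0.25875683)·223/1278 = 0.74124317·0.17449139 = 0.12934055.
SE(ȳ) = √(0.12934055) = 0.35964.

0.35964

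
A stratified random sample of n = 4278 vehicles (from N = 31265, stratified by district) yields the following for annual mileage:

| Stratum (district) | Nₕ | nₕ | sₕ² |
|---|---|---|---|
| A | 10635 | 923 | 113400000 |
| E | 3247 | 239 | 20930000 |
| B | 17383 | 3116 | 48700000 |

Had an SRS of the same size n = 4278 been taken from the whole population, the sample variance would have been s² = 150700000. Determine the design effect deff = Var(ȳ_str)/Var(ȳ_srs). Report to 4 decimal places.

Var(ȳ_str) = Σ Wₕ²(1−fₕ)sₕ²/nₕ with Wₕ = Nₕ/31265:
  A: (10635/31265)²·(1−923/10635)·113400000/923 = 12981.972
  E: (3247/31265)²·(1−239/3247)·20930000/239 = 875.01315
  B: (17383/31265)²·(1−3116/17383)·48700000/3116 = 3965.2634
  → Var(ȳ_str) = 17822.249.
Var(ȳ_srs) = (1 − 4278/31265)·150700000/4278 = 30406.655.
deff = 17822.249 / 30406.655 = 0.5861.

0.5861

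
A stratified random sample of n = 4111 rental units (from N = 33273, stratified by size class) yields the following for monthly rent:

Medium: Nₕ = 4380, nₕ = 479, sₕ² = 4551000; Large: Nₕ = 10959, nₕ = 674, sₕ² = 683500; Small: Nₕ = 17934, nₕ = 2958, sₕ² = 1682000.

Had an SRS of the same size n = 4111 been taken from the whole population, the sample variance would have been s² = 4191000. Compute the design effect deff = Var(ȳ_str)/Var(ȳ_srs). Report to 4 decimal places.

0.4341

Var(ȳ_str) = Σ Wₕ²(1−fₕ)sₕ²/nₕ with Wₕ = Nₕ/33273:
  Medium: (4380/33273)²·(1−479/4380)·4551000/479 = 146.63494
  Large: (10959/33273)²·(1−674/10959)·683500/674 = 103.24521
  Small: (17934/33273)²·(1−2958/17934)·1682000/2958 = 137.94847
  → Var(ȳ_str) = 387.82862.
Var(ȳ_srs) = (1 − 4111/33273)·4191000/4111 = 893.502.
deff = 387.82862 / 893.502 = 0.4341.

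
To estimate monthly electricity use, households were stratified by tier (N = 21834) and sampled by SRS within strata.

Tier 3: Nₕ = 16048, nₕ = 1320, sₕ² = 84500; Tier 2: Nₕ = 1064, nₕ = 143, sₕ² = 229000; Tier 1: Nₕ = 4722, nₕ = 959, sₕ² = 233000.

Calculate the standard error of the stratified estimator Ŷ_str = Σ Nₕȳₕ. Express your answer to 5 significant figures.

144970

Var(Ŷ_str) = Σₕ Nₕ²(1 − fₕ)sₕ²/nₕ.
Tier 3: 16048²·(1 − 1320/16048)·84500/1320 = 1.5130298 × 10^10.
Tier 2: 1064²·(1 − 143/1064)·229000/143 = 1.569281 × 10^9.
Tier 1: 4722²·(1 − 959/4722)·233000/959 = 4.3171537 × 10^9.
Sum = 2.1016733 × 10^10.
SE = √(2.1016733 × 10^10) = 144970.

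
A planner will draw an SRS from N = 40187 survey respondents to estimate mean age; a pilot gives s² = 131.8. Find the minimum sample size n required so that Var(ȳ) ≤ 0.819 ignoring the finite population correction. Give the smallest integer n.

161

Without fpc, n₀ = s²/D = 131.8/0.819 = 160.9280.
Rounding up, n = 161.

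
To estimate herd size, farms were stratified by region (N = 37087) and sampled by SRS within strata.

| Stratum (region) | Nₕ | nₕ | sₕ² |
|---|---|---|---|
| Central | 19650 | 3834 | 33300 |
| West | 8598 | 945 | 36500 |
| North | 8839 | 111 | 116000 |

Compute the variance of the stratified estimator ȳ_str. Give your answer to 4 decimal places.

Var(ȳ_str) = Σₕ Wₕ²(1 − fₕ)sₕ²/nₕ with Wₕ = Nₕ/N, N = 37087.
Central: Wₕ = 0.52983525; term = 0.52983525²·(1 − 0.19511450)·33300/3834 = 1.9624921.
West: Wₕ = 0.23183326; term = 0.23183326²·(1 − 0.10990928)·36500/945 = 1.8477653.
North: Wₕ = 0.23833149; term = 0.23833149²·(1 − 0.01255798)·116000/111 = 58.615095.
Sum = 62.425352.

62.4254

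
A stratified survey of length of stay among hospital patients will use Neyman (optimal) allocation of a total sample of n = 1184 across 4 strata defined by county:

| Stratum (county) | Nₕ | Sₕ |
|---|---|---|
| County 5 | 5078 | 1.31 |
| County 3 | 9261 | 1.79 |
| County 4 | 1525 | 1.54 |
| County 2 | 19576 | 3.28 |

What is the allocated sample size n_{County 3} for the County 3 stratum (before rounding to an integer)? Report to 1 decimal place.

Neyman allocation: nₕ = n·NₕSₕ / Σⱼ NⱼSⱼ.
Σ NⱼSⱼ = 5078·1.31 + 9261·1.79 + 1525·1.54 + 19576·3.28 = 89787.15.
n_{County 3} = 1184·9261·1.79 / 89787.15 = 218.6.

218.6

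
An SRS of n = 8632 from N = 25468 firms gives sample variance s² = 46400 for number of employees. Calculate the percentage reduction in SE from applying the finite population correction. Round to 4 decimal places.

f = n/N = 8632/25468 = 0.33893513.
SE_no-fpc = √(s²/n) = 2.3184796; SE_fpc = √((1−f)s²/n) = 1.8850606.
Ratio = √(1−f) = 0.81305896. Reduction = 100·(1 − 0.81305896) = 18.6941%.

18.6941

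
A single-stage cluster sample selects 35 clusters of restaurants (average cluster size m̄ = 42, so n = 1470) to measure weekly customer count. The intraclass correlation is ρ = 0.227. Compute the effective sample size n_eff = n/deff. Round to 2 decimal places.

142.62

deff = 1 + (42 − 1)·0.227 = 1 + 9.307 = 10.307.
n_eff = 1470 / 10.307 = 142.62.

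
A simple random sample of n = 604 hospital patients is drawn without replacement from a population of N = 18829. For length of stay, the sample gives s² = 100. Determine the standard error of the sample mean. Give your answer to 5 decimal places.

Under SRS without replacement, Var(ȳ) = (1 − f)·s²/n with f = n/N = 604/18829 = 0.03207818.
Var(ȳ) = (1 − 0.03207818)·100/604 = 0.96792182·0.16556291 = 0.16025196.
SE(ȳ) = √(0.16025196) = 0.40031.

0.40031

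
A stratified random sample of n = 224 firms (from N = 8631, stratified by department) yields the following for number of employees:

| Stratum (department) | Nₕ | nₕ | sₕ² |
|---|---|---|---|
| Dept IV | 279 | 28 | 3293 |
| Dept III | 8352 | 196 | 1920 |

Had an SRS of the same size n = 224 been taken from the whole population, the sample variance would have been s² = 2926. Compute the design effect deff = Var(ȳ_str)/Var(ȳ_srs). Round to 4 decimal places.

0.7127

Var(ȳ_str) = Σ Wₕ²(1−fₕ)sₕ²/nₕ with Wₕ = Nₕ/8631:
  Dept IV: (279/8631)²·(1−28/279)·3293/28 = 0.1105578
  Dept III: (8352/8631)²·(1−196/8352)·1920/196 = 8.9575786
  → Var(ȳ_str) = 9.0681364.
Var(ȳ_srs) = (1 − 224/8631)·2926/224 = 12.723489.
deff = 9.0681364 / 12.723489 = 0.7127.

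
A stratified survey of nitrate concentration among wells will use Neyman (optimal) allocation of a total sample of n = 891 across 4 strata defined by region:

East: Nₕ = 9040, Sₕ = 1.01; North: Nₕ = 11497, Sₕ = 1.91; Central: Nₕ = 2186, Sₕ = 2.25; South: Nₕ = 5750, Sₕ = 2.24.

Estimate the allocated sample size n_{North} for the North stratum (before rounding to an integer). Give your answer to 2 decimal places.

Neyman allocation: nₕ = n·NₕSₕ / Σⱼ NⱼSⱼ.
Σ NⱼSⱼ = 9040·1.01 + 11497·1.91 + 2186·2.25 + 5750·2.24 = 48888.17.
n_{North} = 891·11497·1.91 / 48888.17 = 400.21.

400.21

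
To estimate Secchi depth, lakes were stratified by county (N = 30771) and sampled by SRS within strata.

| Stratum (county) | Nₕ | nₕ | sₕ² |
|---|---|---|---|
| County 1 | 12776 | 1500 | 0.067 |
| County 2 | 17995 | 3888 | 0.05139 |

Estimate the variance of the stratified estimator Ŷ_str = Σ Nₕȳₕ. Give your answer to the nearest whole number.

Var(Ŷ_str) = Σₕ Nₕ²(1 − fₕ)sₕ²/nₕ.
County 1: 12776²·(1 − 1500/12776)·0.067/1500 = 6434.7772.
County 2: 17995²·(1 − 3888/17995)·0.05139/3888 = 3355.3581.
Sum = 9790.1353.

9790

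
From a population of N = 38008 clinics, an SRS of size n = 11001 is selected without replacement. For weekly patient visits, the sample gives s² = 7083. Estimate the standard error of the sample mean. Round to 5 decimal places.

Under SRS without replacement, Var(ȳ) = (1 − f)·s²/n with f = n/N = 11001/38008 = 0.28943907.
Var(ȳ) = (1 − 0.28943907)·7083/11001 = 0.71056093·0.64385056 = 0.45749505.
SE(ȳ) = √(0.45749505) = 0.67638.

0.67638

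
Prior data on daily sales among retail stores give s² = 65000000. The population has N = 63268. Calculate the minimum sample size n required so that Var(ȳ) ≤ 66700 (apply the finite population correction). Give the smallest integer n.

Without fpc, n₀ = s²/D = 65000000/66700 = 974.5127.
With fpc, (1 − n/N)·s²/n ≤ D requires n ≥ n₀/(1 + n₀/N) = 974.5127/(1 + 974.5127/63268) = 959.7300.
Rounding up, n = 960.

960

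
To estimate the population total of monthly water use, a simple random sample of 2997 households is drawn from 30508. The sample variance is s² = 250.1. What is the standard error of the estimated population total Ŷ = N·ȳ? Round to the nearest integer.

8369

Var(Ŷ) = N²·Var(ȳ) = N²·(1 − n/N)·s²/n.
f = 2997/30508 = 0.09823653; Var(ȳ) = 0.90176347·250.1/2997 = 0.075252267.
Var(Ŷ) = 30508² · 0.075252267 = 7.0040149 × 10^7.
SE(Ŷ) = √(7.0040149 × 10^7) = 8369.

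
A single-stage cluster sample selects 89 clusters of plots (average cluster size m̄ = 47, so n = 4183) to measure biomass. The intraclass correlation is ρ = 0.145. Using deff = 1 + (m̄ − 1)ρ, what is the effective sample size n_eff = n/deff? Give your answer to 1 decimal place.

545.4

deff = 1 + (47 − 1)·0.145 = 1 + 6.67 = 7.67.
n_eff = 4183 / 7.67 = 545.4.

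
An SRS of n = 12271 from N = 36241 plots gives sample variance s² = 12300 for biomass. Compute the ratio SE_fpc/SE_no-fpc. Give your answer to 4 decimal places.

f = n/N = 12271/36241 = 0.33859441.
SE_no-fpc = √(s²/n) = 1.001181; SE_fpc = √((1−f)s²/n) = 0.81422889.
Ratio = √(1−f) = 0.81326846.

0.8133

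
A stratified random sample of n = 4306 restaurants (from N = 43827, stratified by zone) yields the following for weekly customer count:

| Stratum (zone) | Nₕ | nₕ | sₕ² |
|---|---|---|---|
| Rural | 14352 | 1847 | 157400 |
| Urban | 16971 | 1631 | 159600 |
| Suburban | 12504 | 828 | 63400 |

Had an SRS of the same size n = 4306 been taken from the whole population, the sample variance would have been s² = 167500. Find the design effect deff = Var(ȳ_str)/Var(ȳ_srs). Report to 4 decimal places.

0.7710

Var(ȳ_str) = Σ Wₕ²(1−fₕ)sₕ²/nₕ with Wₕ = Nₕ/43827:
  Rural: (14352/43827)²·(1−1847/14352)·157400/1847 = 7.9625187
  Urban: (16971/43827)²·(1−1631/16971)·159600/1631 = 13.262587
  Suburban: (12504/43827)²·(1−828/12504)·63400/828 = 5.8199397
  → Var(ȳ_str) = 27.045045.
Var(ȳ_srs) = (1 − 4306/43827)·167500/4306 = 35.077365.
deff = 27.045045 / 35.077365 = 0.7710.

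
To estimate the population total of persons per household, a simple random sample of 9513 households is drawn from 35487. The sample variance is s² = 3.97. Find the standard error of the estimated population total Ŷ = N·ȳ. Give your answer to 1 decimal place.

Var(Ŷ) = N²·Var(ȳ) = N²·(1 − n/N)·s²/n.
f = 9513/35487 = 0.26807000; Var(ȳ) = 0.73193000·3.97/9513 = 3.0545171 × 10^-4.
Var(Ŷ) = 35487² · (3.0545171 × 10^-4) = 384663.64.
SE(Ŷ) = √(384663.64) = 620.2.

620.2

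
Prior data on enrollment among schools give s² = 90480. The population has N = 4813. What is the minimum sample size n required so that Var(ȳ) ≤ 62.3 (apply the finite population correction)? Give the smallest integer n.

Without fpc, n₀ = s²/D = 90480/62.3 = 1452.3274.
With fpc, (1 − n/N)·s²/n ≤ D requires n ≥ n₀/(1 + n₀/N) = 1452.3274/(1 + 1452.3274/4813) = 1115.6722.
Rounding up, n = 1116.

1116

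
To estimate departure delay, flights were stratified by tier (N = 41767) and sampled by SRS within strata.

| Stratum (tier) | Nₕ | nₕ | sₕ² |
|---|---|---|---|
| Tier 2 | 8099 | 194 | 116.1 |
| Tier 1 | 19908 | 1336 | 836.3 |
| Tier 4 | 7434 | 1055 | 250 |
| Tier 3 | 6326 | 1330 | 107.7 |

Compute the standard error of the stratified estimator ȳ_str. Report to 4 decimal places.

0.4032

Var(ȳ_str) = Σₕ Wₕ²(1 − fₕ)sₕ²/nₕ with Wₕ = Nₕ/N, N = 41767.
Tier 2: Wₕ = 0.19390907; term = 0.19390907²·(1 − 0.02395357)·116.1/194 = 0.02196328.
Tier 1: Wₕ = 0.47664424; term = 0.47664424²·(1 − 0.06710870)·836.3/1336 = 0.13267081.
Tier 4: Wₕ = 0.17798741; term = 0.17798741²·(1 − 0.14191552)·250/1055 = 0.0064416355.
Tier 3: Wₕ = 0.15145929; term = 0.15145929²·(1 − 0.21024344)·107.7/1330 = 0.0014670642.
Sum = 0.16254279.
SE = √(0.16254279) = 0.4032.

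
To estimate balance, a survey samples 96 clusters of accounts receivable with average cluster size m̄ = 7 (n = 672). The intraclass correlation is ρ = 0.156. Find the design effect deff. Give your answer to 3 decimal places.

1.936

deff = 1 + (7 − 1)·0.156 = 1 + 0.936 = 1.936.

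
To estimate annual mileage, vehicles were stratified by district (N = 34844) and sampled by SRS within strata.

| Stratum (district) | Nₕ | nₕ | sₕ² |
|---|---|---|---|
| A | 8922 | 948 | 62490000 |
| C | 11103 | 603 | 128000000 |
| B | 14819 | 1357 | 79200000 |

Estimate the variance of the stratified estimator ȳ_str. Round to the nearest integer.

Var(ȳ_str) = Σₕ Wₕ²(1 − fₕ)sₕ²/nₕ with Wₕ = Nₕ/N, N = 34844.
A: Wₕ = 0.25605556; term = 0.25605556²·(1 − 0.10625420)·62490000/948 = 3862.6435.
C: Wₕ = 0.31864883; term = 0.31864883²·(1 − 0.05430965)·128000000/603 = 20382.915.
B: Wₕ = 0.42529560; term = 0.42529560²·(1 − 0.09157163)·79200000/1357 = 9589.9824.
Sum = 33835.541.

33836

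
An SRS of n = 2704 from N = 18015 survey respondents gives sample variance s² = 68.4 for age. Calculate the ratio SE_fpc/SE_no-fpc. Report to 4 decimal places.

f = n/N = 2704/18015 = 0.15009714.
SE_no-fpc = √(s²/n) = 0.15904672; SE_fpc = √((1−f)s²/n) = 0.14662545.
Ratio = √(1−f) = 0.92190176.

0.9219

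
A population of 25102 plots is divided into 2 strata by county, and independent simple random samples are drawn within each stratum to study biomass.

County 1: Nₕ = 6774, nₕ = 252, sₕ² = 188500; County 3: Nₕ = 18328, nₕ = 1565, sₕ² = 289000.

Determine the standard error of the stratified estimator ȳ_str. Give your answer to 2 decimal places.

Var(ȳ_str) = Σₕ Wₕ²(1 − fₕ)sₕ²/nₕ with Wₕ = Nₕ/N, N = 25102.
County 1: Wₕ = 0.26985898; term = 0.26985898²·(1 − 0.03720106)·188500/252 = 52.446939.
County 3: Wₕ = 0.73014102; term = 0.73014102²·(1 − 0.08538848)·289000/1565 = 90.039624.
Sum = 142.48656.
SE = √(142.48656) = 11.94.

11.94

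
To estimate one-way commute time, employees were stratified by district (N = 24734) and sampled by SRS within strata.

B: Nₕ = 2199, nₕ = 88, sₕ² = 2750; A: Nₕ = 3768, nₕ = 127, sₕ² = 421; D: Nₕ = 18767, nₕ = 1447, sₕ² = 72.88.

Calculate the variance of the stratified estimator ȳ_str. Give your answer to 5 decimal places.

0.33822

Var(ȳ_str) = Σₕ Wₕ²(1 − fₕ)sₕ²/nₕ with Wₕ = Nₕ/N, N = 24734.
B: Wₕ = 0.08890596; term = 0.08890596²·(1 − 0.04001819)·2750/88 = 0.2371236.
A: Wₕ = 0.15234091; term = 0.15234091²·(1 − 0.03370488)·421/127 = 0.074339774.
D: Wₕ = 0.75875313; term = 0.75875313²·(1 − 0.07710343)·72.88/1447 = 0.026760478.
Sum = 0.33822385.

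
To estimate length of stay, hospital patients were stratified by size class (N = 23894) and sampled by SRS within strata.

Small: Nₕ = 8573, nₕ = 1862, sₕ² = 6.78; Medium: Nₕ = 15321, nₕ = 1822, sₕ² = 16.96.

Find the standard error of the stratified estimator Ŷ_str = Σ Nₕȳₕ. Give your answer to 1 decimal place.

Var(Ŷ_str) = Σₕ Nₕ²(1 − fₕ)sₕ²/nₕ.
Small: 8573²·(1 − 1862/8573)·6.78/1862 = 209493.27.
Medium: 15321²·(1 − 1822/15321)·16.96/1822 = 1.9251571 × 10^6.
Sum = 2.1346504 × 10^6.
SE = √(2.1346504 × 10^6) = 1461.0.

1461.0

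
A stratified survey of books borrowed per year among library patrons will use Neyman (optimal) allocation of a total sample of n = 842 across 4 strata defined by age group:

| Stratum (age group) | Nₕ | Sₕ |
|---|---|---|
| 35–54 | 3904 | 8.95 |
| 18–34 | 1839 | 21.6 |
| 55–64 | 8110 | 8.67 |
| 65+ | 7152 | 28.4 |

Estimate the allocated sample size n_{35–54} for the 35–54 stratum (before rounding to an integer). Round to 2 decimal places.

84.52

Neyman allocation: nₕ = n·NₕSₕ / Σⱼ NⱼSⱼ.
Σ NⱼSⱼ = 3904·8.95 + 1839·21.6 + 8110·8.67 + 7152·28.4 = 348093.7.
n_{35–54} = 842·3904·8.95 / 348093.7 = 84.52.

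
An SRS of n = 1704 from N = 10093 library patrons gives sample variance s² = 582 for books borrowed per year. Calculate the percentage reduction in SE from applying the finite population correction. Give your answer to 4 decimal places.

8.8315

f = n/N = 1704/10093 = 0.16882988.
SE_no-fpc = √(s²/n) = 0.58442219; SE_fpc = √((1−f)s²/n) = 0.53280913.
Ratio = √(1−f) = 0.91168532. Reduction = 100·(1 − 0.91168532) = 8.8315%.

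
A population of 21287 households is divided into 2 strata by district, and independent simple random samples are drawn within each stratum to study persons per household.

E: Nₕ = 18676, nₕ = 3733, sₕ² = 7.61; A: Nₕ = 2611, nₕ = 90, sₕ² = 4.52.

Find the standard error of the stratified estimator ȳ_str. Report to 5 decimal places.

Var(ȳ_str) = Σₕ Wₕ²(1 − fₕ)sₕ²/nₕ with Wₕ = Nₕ/N, N = 21287.
E: Wₕ = 0.87734298; term = 0.87734298²·(1 − 0.19988220)·7.61/3733 = 0.0012555078.
A: Wₕ = 0.12265702; term = 0.12265702²·(1 − 0.03446955)·4.52/90 = 7.2953599 × 10^-4.
Sum = 0.0019850438.
SE = √(0.0019850438) = 0.04455.

0.04455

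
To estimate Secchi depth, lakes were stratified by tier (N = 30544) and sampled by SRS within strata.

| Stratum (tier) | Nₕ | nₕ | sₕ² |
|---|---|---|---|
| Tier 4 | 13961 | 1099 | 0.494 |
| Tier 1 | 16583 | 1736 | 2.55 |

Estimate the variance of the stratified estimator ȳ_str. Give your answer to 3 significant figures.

Var(ȳ_str) = Σₕ Wₕ²(1 − fₕ)sₕ²/nₕ with Wₕ = Nₕ/N, N = 30544.
Tier 4: Wₕ = 0.45707831; term = 0.45707831²·(1 − 0.07871929)·0.494/1099 = 8.6517202 × 10^-5.
Tier 1: Wₕ = 0.54292169; term = 0.54292169²·(1 − 0.10468552)·2.55/1736 = 3.8765059 × 10^-4.
Sum = 4.7416779 × 10^-4.

4.74 × 10^-4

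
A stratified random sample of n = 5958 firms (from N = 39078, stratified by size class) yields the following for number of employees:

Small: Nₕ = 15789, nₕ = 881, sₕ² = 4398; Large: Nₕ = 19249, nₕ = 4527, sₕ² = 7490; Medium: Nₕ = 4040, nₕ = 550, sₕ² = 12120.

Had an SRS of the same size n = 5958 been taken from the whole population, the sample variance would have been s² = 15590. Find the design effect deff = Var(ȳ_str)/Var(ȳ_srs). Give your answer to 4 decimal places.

0.5772

Var(ȳ_str) = Σ Wₕ²(1−fₕ)sₕ²/nₕ with Wₕ = Nₕ/39078:
  Small: (15789/39078)²·(1−881/15789)·4398/881 = 0.76946464
  Large: (19249/39078)²·(1−4527/19249)·7490/4527 = 0.30703059
  Medium: (4040/39078)²·(1−550/4040)·12120/550 = 0.20346142
  → Var(ȳ_str) = 1.2799567.
Var(ȳ_srs) = (1 − 5958/39078)·15590/5958 = 2.2177042.
deff = 1.2799567 / 2.2177042 = 0.5772.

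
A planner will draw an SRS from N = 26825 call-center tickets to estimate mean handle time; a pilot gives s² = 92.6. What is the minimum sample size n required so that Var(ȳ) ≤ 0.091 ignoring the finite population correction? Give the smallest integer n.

1018

Without fpc, n₀ = s²/D = 92.6/0.091 = 1017.5824.
Rounding up, n = 1018.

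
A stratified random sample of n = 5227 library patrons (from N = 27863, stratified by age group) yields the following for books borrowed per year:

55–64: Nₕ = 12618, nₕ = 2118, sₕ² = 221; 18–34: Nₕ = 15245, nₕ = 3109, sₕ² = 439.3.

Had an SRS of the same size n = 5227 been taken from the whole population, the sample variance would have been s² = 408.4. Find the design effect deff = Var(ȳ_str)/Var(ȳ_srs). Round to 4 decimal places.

0.8110

Var(ȳ_str) = Σ Wₕ²(1−fₕ)sₕ²/nₕ with Wₕ = Nₕ/27863:
  55–64: (12618/27863)²·(1−2118/12618)·221/2118 = 0.017806985
  18–34: (15245/27863)²·(1−3109/15245)·439.3/3109 = 0.033673459
  → Var(ȳ_str) = 0.051480444.
Var(ȳ_srs) = (1 − 5227/27863)·408.4/5227 = 0.063475341.
deff = 0.051480444 / 0.063475341 = 0.8110.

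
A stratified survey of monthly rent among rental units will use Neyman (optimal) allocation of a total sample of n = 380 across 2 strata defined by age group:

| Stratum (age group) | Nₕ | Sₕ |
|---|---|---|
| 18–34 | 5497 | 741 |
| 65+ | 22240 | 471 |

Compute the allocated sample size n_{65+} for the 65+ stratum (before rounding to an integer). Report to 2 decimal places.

Neyman allocation: nₕ = n·NₕSₕ / Σⱼ NⱼSⱼ.
Σ NⱼSⱼ = 5497·741 + 22240·471 = 1.4548317 × 10^7.
n_{65+} = 380·22240·471 / (1.4548317 × 10^7) = 273.61.

273.61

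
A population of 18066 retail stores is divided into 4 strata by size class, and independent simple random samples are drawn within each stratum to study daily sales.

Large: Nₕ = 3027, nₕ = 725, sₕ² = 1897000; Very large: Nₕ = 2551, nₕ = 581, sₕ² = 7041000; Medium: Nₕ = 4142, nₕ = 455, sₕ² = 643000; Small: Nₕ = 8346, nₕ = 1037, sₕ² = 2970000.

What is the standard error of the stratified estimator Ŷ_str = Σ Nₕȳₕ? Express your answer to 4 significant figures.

524800

Var(Ŷ_str) = Σₕ Nₕ²(1 − fₕ)sₕ²/nₕ.
Large: 3027²·(1 − 725/3027)·1897000/725 = 1.8232535 × 10^10.
Very large: 2551²·(1 − 581/2551)·7041000/581 = 6.0902469 × 10^10.
Medium: 4142²·(1 − 455/4142)·643000/455 = 2.1581559 × 10^10.
Small: 8346²·(1 − 1037/8346)·2970000/1037 = 1.747085 × 10^11.
Sum = 2.7542506 × 10^11.
SE = √(2.7542506 × 10^11) = 524800.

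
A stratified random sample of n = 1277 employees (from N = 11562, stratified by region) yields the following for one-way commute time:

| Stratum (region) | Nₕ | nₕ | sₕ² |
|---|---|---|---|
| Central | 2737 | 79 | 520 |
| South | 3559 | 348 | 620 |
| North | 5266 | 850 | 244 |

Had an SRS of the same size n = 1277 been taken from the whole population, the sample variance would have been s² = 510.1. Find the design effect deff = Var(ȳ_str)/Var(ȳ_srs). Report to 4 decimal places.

1.5773

Var(ȳ_str) = Σ Wₕ²(1−fₕ)sₕ²/nₕ with Wₕ = Nₕ/11562:
  Central: (2737/11562)²·(1−79/2737)·520/79 = 0.35821197
  South: (3559/11562)²·(1−348/3559)·620/348 = 0.15230523
  North: (5266/11562)²·(1−850/5266)·244/850 = 0.049936131
  → Var(ȳ_str) = 0.56045333.
Var(ȳ_srs) = (1 − 1277/11562)·510.1/1277 = 0.35533318.
deff = 0.56045333 / 0.35533318 = 1.5773.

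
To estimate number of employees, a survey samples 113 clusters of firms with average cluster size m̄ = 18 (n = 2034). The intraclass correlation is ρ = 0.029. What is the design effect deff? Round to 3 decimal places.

1.493

deff = 1 + (18 − 1)·0.029 = 1 + 0.493 = 1.493.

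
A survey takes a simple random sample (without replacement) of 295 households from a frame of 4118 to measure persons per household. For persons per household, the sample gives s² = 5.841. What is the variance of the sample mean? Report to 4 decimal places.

0.0184

Under SRS without replacement, Var(ȳ) = (1 − f)·s²/n with f = n/N = 295/4118 = 0.07163672.
Var(ȳ) = (1 − 0.07163672)·5.841/295 = 0.92836328·0.0198 = 0.018381593.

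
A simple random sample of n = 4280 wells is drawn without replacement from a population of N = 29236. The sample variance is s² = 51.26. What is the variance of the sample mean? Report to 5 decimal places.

0.01022

Under SRS without replacement, Var(ȳ) = (1 − f)·s²/n with f = n/N = 4280/29236 = 0.14639486.
Var(ȳ) = (1 − 0.14639486)·51.26/4280 = 0.85360514·0.011976636 = 0.010223318.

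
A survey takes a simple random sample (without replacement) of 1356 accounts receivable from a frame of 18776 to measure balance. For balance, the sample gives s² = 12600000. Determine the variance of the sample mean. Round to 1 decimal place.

8621.0

Under SRS without replacement, Var(ȳ) = (1 − f)·s²/n with f = n/N = 1356/18776 = 0.07221986.
Var(ȳ) = (1 − 0.07221986)·12600000/1356 = 0.92778014·9292.0354 = 8620.9659.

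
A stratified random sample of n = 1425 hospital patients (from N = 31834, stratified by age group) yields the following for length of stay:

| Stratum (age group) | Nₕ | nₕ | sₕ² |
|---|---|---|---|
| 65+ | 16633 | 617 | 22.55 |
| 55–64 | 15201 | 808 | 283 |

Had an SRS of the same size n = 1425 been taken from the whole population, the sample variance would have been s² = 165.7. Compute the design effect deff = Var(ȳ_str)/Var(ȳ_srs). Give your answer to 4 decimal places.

Var(ȳ_str) = Σ Wₕ²(1−fₕ)sₕ²/nₕ with Wₕ = Nₕ/31834:
  65+: (16633/31834)²·(1−617/16633)·22.55/617 = 0.0096073499
  55–64: (15201/31834)²·(1−808/15201)·283/808 = 0.075616424
  → Var(ȳ_str) = 0.085223774.
Var(ȳ_srs) = (1 − 1425/31834)·165.7/1425 = 0.11107558.
deff = 0.085223774 / 0.11107558 = 0.7673.

0.7673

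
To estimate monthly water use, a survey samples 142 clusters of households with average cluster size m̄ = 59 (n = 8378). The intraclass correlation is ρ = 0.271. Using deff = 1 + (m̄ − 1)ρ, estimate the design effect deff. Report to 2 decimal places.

deff = 1 + (59 − 1)·0.271 = 1 + 15.718 = 16.718.

16.72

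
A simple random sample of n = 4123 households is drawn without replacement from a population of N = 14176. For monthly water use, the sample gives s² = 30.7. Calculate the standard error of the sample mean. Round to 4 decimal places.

0.0727

Under SRS without replacement, Var(ȳ) = (1 − f)·s²/n with f = n/N = 4123/14176 = 0.29084368.
Var(ȳ) = (1 − 0.29084368)·30.7/4123 = 0.70915632·0.0074460344 = 0.0052804024.
SE(ȳ) = √(0.0052804024) = 0.0727.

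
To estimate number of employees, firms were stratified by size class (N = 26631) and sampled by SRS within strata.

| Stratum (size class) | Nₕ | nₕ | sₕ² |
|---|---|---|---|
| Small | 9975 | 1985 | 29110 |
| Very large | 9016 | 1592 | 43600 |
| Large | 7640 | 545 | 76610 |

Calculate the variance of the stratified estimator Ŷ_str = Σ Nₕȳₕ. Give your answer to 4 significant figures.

1.062 × 10^10

Var(Ŷ_str) = Σₕ Nₕ²(1 − fₕ)sₕ²/nₕ.
Small: 9975²·(1 − 1985/9975)·29110/1985 = 1.1688032 × 10^9.
Very large: 9016²·(1 − 1592/9016)·43600/1592 = 1.8331386 × 10^9.
Large: 7640²·(1 − 545/7640)·76610/545 = 7.6196447 × 10^9.
Sum = 1.0621587 × 10^10.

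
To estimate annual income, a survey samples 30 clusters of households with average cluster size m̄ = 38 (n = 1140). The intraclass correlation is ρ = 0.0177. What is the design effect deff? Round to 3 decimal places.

1.655

deff = 1 + (38 − 1)·0.0177 = 1 + 0.6549 = 1.6549.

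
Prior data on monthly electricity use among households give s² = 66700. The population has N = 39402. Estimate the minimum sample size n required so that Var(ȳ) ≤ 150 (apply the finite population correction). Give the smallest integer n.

Without fpc, n₀ = s²/D = 66700/150 = 444.6667.
With fpc, (1 − n/N)·s²/n ≤ D requires n ≥ n₀/(1 + n₀/N) = 444.6667/(1 + 444.6667/39402) = 439.7045.
Rounding up, n = 440.

440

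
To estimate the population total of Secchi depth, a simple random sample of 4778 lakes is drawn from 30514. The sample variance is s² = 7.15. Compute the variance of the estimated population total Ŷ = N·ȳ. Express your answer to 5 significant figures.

Var(Ŷ) = N²·Var(ȳ) = N²·(1 − n/N)·s²/n.
f = 4778/30514 = 0.15658386; Var(ȳ) = 0.84341614·7.15/4778 = 0.0012621234.
Var(Ŷ) = 30514² · 0.0012621234 = 1.1751684 × 10^6.

1.1752 × 10^6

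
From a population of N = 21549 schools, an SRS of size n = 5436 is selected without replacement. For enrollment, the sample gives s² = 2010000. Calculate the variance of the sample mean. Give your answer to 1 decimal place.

Under SRS without replacement, Var(ȳ) = (1 − f)·s²/n with f = n/N = 5436/21549 = 0.25226229.
Var(ȳ) = (1 − 0.25226229)·2010000/5436 = 0.74773771·369.75717 = 276.48138.

276.5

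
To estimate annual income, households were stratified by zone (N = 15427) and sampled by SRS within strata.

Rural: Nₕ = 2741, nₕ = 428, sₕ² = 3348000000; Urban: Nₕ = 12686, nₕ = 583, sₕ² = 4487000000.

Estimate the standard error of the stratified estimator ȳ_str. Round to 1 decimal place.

Var(ȳ_str) = Σₕ Wₕ²(1 − fₕ)sₕ²/nₕ with Wₕ = Nₕ/N, N = 15427.
Rural: Wₕ = 0.17767550; term = 0.17767550²·(1 − 0.15614739)·3348000000/428 = 208383.53.
Urban: Wₕ = 0.82232450; term = 0.82232450²·(1 − 0.04595617)·4487000000/583 = 4.9652634 × 10^6.
Sum = 5.1736469 × 10^6.
SE = √(5.1736469 × 10^6) = 2274.6.

2274.6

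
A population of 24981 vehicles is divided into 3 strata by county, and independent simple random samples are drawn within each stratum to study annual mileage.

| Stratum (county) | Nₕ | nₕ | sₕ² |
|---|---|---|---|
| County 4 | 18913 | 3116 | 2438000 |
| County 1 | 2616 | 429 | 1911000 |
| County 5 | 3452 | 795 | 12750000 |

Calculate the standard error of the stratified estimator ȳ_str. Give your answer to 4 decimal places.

25.5174

Var(ȳ_str) = Σₕ Wₕ²(1 − fₕ)sₕ²/nₕ with Wₕ = Nₕ/N, N = 24981.
County 4: Wₕ = 0.75709539; term = 0.75709539²·(1 − 0.16475440)·2438000/3116 = 374.5861.
County 1: Wₕ = 0.10471959; term = 0.10471959²·(1 − 0.16399083)·1911000/429 = 40.838547.
County 5: Wₕ = 0.13818502; term = 0.13818502²·(1 − 0.23030127)·12750000/795 = 235.71421.
Sum = 651.13886.
SE = √(651.13886) = 25.5174.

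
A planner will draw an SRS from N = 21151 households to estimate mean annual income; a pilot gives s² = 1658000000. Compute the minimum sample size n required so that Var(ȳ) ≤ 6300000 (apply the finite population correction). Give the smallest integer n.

Without fpc, n₀ = s²/D = 1658000000/6300000 = 263.1746.
With fpc, (1 − n/N)·s²/n ≤ D requires n ≥ n₀/(1 + n₀/N) = 263.1746/(1 + 263.1746/21151) = 259.9403.
Rounding up, n = 260.

260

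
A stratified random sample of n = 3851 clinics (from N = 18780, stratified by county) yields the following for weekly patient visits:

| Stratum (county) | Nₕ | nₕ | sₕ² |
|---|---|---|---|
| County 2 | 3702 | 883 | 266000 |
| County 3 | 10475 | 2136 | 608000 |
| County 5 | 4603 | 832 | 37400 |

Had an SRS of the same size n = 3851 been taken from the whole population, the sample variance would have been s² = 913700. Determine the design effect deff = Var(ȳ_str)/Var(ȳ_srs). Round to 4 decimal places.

Var(ȳ_str) = Σ Wₕ²(1−fₕ)sₕ²/nₕ with Wₕ = Nₕ/18780:
  County 2: (3702/18780)²·(1−883/3702)·266000/883 = 8.9137664
  County 3: (10475/18780)²·(1−2136/10475)·608000/2136 = 70.498384
  County 5: (4603/18780)²·(1−832/4603)·37400/832 = 2.2123539
  → Var(ȳ_str) = 81.624504.
Var(ȳ_srs) = (1 − 3851/18780)·913700/3851 = 188.61023.
deff = 81.624504 / 188.61023 = 0.4328.

0.4328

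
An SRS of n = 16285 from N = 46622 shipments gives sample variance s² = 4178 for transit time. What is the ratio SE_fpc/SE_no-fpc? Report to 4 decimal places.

f = n/N = 16285/46622 = 0.34929861.
SE_no-fpc = √(s²/n) = 0.5065127; SE_fpc = √((1−f)s²/n) = 0.40858386.
Ratio = √(1−f) = 0.80666064.

0.8067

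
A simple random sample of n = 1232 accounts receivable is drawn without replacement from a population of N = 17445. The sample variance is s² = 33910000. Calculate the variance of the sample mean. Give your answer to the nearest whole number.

Under SRS without replacement, Var(ȳ) = (1 − f)·s²/n with f = n/N = 1232/17445 = 0.07062195.
Var(ȳ) = (1 − 0.07062195)·33910000/1232 = 0.92937805·27524.351 = 25580.527.

25581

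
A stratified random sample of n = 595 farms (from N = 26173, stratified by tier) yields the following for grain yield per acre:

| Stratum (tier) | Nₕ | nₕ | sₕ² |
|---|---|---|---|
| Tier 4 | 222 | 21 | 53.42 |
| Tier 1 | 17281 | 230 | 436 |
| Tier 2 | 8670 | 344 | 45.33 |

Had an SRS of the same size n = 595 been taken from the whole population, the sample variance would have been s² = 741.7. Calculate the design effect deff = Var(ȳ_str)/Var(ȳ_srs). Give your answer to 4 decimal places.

0.6809

Var(ȳ_str) = Σ Wₕ²(1−fₕ)sₕ²/nₕ with Wₕ = Nₕ/26173:
  Tier 4: (222/26173)²·(1−21/222)·53.42/21 = 1.6570157 × 10^-4
  Tier 1: (17281/26173)²·(1−230/17281)·436/230 = 0.81539936
  Tier 2: (8670/26173)²·(1−344/8670)·45.33/344 = 0.013885956
  → Var(ȳ_str) = 0.82945102.
Var(ȳ_srs) = (1 − 595/26173)·741.7/595 = 1.2182163.
deff = 0.82945102 / 1.2182163 = 0.6809.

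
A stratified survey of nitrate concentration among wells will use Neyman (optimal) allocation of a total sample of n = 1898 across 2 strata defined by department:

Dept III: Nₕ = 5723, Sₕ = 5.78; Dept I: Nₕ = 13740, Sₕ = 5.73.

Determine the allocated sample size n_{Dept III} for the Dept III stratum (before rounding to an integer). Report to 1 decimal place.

Neyman allocation: nₕ = n·NₕSₕ / Σⱼ NⱼSⱼ.
Σ NⱼSⱼ = 5723·5.78 + 13740·5.73 = 111809.14.
n_{Dept III} = 1898·5723·5.78 / 111809.14 = 561.5.

561.5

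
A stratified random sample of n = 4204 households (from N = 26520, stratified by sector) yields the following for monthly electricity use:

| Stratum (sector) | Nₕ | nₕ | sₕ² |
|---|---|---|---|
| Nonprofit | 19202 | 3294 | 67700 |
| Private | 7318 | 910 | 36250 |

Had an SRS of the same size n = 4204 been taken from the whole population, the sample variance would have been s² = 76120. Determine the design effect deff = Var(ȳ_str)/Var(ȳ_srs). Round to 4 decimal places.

0.7602

Var(ȳ_str) = Σ Wₕ²(1−fₕ)sₕ²/nₕ with Wₕ = Nₕ/26520:
  Nonprofit: (19202/26520)²·(1−3294/19202)·67700/3294 = 8.9264768
  Private: (7318/26520)²·(1−910/7318)·36250/910 = 2.6560392
  → Var(ȳ_str) = 11.582516.
Var(ȳ_srs) = (1 − 4204/26520)·76120/4204 = 15.236279.
deff = 11.582516 / 15.236279 = 0.7602.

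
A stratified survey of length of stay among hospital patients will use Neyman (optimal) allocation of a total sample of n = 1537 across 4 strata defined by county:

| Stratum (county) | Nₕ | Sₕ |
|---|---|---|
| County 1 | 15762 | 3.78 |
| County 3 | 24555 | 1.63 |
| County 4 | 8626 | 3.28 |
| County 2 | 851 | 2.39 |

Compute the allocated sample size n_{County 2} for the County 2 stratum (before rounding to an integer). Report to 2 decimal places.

24.06

Neyman allocation: nₕ = n·NₕSₕ / Σⱼ NⱼSⱼ.
Σ NⱼSⱼ = 15762·3.78 + 24555·1.63 + 8626·3.28 + 851·2.39 = 129932.18.
n_{County 2} = 1537·851·2.39 / 129932.18 = 24.06.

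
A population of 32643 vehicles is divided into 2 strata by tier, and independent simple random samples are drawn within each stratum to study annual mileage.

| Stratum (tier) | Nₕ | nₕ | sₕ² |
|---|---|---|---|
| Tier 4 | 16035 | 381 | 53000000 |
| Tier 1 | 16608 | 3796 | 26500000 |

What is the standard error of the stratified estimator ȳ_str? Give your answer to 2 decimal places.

Var(ȳ_str) = Σₕ Wₕ²(1 − fₕ)sₕ²/nₕ with Wₕ = Nₕ/N, N = 32643.
Tier 4: Wₕ = 0.49122323; term = 0.49122323²·(1 − 0.02376052)·53000000/381 = 32769.141.
Tier 1: Wₕ = 0.50877677; term = 0.50877677²·(1 − 0.22856455)·26500000/3796 = 1394.0354.
Sum = 34163.176.
SE = √(34163.176) = 184.83.

184.83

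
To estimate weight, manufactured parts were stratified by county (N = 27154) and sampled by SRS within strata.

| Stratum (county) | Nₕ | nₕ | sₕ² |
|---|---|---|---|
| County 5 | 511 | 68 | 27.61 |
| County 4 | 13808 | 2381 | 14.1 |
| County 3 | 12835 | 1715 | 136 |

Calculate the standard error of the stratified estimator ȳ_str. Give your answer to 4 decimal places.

0.1294

Var(ȳ_str) = Σₕ Wₕ²(1 − fₕ)sₕ²/nₕ with Wₕ = Nₕ/N, N = 27154.
County 5: Wₕ = 0.01881859; term = 0.01881859²·(1 − 0.13307241)·27.61/68 = 1.2465637 × 10^-4.
County 4: Wₕ = 0.50850703; term = 0.50850703²·(1 − 0.17243627)·14.1/2381 = 0.001267229.
County 3: Wₕ = 0.47267438; term = 0.47267438²·(1 − 0.13361901)·136/1715 = 0.01534998.
Sum = 0.016741865.
SE = √(0.016741865) = 0.1294.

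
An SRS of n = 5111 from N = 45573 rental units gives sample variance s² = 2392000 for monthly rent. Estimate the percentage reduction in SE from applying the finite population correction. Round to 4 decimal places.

f = n/N = 5111/45573 = 0.11214974.
SE_no-fpc = √(s²/n) = 21.633543; SE_fpc = √((1−f)s²/n) = 20.38438.
Ratio = √(1−f) = 0.94225807. Reduction = 100·(1 − 0.94225807) = 5.7742%.

5.7742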